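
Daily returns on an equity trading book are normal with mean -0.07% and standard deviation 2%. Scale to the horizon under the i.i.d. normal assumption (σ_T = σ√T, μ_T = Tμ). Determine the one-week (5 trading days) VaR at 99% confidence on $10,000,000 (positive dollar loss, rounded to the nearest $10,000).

At 99%, z = 2.326.
σ_{5d} = 2% × √5 = 4.472%; μ_{5d} = 5 × -0.07% = -0.350%.
VaR = −(-0.350%) + 2.326 × 4.472% = 10.752%.
On $10,000,000: 0.10752 × $10,000,000 = $1,075,200.

$1,080,000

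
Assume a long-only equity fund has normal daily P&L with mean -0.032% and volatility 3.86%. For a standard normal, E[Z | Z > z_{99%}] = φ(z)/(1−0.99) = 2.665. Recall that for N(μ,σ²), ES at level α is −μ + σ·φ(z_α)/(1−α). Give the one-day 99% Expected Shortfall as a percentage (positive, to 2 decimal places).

10.32%

ES = −(-0.032%) + 3.86% × 2.665 = 10.319%.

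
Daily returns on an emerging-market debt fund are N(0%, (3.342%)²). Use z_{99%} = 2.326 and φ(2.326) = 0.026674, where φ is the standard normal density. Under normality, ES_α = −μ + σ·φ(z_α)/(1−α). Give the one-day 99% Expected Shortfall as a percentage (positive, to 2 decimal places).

Tail multiplier: φ(z)/(1−α) = 0.026674 / 0.01 = 2.667.
ES = 3.342% × 2.667 = 8.913%.

8.91%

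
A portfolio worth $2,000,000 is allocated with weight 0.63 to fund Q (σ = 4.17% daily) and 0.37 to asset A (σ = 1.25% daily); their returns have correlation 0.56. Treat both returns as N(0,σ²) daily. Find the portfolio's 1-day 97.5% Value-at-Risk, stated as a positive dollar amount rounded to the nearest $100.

$114,100

σ_p² = 0.63²·4.17² + 0.37²·1.25² + 2·0.56·0.63·0.37·4.17·1.25 = 8.4764 (%²).
σ_p = √8.4764 = 2.911%.
At 97.5%, z = 1.960.
VaR = 1.960 × 2.911% = 5.706%; on $2,000,000 that is $114,120.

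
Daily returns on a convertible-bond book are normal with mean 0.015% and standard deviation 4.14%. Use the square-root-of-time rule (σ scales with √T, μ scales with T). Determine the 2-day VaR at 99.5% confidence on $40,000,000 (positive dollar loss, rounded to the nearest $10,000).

At 99.5%, z = 2.576.
σ_{2d} = 4.14% × √2 = 5.855%; μ_{2d} = 2 × 0.015% = 0.030%.
VaR = −(0.030%) + 2.576 × 5.855% = 15.052%.
On $40,000,000: 0.15052 × $40,000,000 = $6,020,800.

$6,020,000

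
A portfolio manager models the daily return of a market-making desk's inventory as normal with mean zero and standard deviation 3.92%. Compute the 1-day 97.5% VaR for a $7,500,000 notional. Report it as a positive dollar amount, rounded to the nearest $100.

At 97.5% one-sided, z = 1.960.
VaR = z·σ = 1.960 × 3.92% = 7.683%.
On $7,500,000: 0.07683 × $7,500,000 = $576,225.

$576,200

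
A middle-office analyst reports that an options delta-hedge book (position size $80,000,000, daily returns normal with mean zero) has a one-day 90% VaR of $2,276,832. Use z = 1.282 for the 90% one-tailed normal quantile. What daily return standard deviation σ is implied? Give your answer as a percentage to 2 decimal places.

VaR as a fraction: $2,276,832 / $80,000,000 = 2.846%.
σ = VaR / z = 2.846% / 1.282 = 2.220%.

2.22%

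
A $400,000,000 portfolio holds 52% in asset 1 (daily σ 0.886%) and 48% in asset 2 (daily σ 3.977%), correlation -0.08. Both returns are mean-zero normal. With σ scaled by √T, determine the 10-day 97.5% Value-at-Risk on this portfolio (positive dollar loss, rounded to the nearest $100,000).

σ_p = √(0.52²·0.886² + 0.48²·3.977² + 2·-0.08·0.52·0.48·0.886·3.977) = 1.928%.
σ_{10d} = 1.928% × √10 = 6.097%.
z(97.5%) = 1.960.
VaR = 1.960 × 6.097% = 11.950%; on $400,000,000 that is $47,800,000.

$47,800,000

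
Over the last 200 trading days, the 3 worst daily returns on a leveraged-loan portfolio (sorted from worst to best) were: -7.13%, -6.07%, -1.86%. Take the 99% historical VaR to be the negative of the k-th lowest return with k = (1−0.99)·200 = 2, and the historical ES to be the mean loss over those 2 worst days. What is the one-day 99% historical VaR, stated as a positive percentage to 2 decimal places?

k = 2; the 2nd lowest return is -6.07%, so VaR = 6.07%.

6.07%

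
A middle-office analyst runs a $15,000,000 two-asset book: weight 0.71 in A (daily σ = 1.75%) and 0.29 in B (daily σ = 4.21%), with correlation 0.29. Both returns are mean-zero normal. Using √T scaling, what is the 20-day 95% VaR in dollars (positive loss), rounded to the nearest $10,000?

σ_p = √(0.71²·1.75² + 0.29²·4.21² + 2·0.29·0.71·0.29·1.75·4.21) = 1.978%.
σ_{20d} = 1.978% × √20 = 8.846%.
z(95%) = 1.645.
VaR = 1.645 × 8.846% = 14.552%; on $15,000,000 that is $2,182,800.

$2,180,000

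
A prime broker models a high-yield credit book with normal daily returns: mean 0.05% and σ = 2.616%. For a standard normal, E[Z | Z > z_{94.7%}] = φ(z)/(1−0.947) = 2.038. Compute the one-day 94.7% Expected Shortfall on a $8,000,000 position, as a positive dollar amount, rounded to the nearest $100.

$422,500

ES = −(0.05%) + 2.616% × 2.038 = 5.281%.
On $8,000,000: 0.05281 × $8,000,000 = $422,480.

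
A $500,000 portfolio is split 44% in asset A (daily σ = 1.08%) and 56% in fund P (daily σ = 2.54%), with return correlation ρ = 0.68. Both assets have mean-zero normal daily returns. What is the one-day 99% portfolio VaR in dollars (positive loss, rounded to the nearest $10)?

σ_p² = 0.44²·1.08² + 0.56²·2.54² + 2·0.68·0.44·0.56·1.08·2.54 = 3.1683 (%²).
σ_p = √3.1683 = 1.780%.
At 99%, z = 2.326.
VaR = 2.326 × 1.780% = 4.140%; on $500,000 that is $20,700.

$20,700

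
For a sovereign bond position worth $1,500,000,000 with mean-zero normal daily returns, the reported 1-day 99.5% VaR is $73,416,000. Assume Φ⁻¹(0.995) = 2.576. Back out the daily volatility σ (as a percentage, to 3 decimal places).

VaR as a fraction: $73,416,000 / $1,500,000,000 = 4.894%.
σ = VaR / z = 4.894% / 2.576 = 1.900%.

1.900%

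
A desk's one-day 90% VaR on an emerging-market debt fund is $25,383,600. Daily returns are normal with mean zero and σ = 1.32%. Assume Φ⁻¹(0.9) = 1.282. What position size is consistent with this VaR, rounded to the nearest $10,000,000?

VaR as a fraction of value: z·σ = 1.282 × 1.32% = 1.69224%.
Position = $25,383,600 / 0.0169224 = $1,500,000,000.

$1,500,000,000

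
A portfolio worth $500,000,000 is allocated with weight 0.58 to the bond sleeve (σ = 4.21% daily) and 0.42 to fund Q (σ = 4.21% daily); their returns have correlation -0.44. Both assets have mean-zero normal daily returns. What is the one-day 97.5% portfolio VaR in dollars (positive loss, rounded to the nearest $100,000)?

σ_p² = 0.58²·4.21² + 0.42²·4.21² + 2·-0.44·0.58·0.42·4.21·4.21 = 5.2894 (%²).
σ_p = √5.2894 = 2.300%.
At 97.5%, z = 1.960.
VaR = 1.960 × 2.300% = 4.508%; on $500,000,000 that is $22,540,000.

$22,500,000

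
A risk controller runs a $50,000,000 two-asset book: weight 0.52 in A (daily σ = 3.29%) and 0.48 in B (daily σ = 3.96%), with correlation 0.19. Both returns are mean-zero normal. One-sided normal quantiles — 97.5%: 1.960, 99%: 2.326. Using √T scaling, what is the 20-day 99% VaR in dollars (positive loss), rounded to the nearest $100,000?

$14,500,000

σ_p = √(0.52²·3.29² + 0.48²·3.96² + 2·0.19·0.52·0.48·3.29·3.96) = 2.788%.
σ_{20d} = 2.788% × √20 = 12.468%.
VaR = 2.326 × 12.468% = 29.001%; on $50,000,000 that is $14,500,500.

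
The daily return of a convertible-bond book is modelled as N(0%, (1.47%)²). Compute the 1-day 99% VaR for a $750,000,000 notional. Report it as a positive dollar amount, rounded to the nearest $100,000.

$25,600,000

At 99% one-sided, z = 2.326.
VaR = z·σ = 2.326 × 1.47% = 3.419%.
On $750,000,000: 0.03419 × $750,000,000 = $25,642,500.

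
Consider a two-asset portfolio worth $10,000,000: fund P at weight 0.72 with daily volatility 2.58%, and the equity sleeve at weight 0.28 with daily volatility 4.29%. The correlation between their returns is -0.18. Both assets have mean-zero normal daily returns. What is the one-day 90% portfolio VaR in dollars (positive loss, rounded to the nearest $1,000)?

σ_p² = 0.72²·2.58² + 0.28²·4.29² + 2·-0.18·0.72·0.28·2.58·4.29 = 4.0903 (%²).
σ_p = √4.0903 = 2.022%.
At 90%, z = 1.282.
VaR = 1.282 × 2.022% = 2.592%; on $10,000,000 that is $259,200.

$259,000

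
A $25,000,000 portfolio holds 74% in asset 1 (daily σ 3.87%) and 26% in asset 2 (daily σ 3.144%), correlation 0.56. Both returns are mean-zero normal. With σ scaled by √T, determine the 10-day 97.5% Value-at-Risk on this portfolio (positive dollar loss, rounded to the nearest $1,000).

$5,253,000

σ_p = √(0.74²·3.87² + 0.26²·3.144² + 2·0.56·0.74·0.26·3.87·3.144) = 3.390%.
σ_{10d} = 3.390% × √10 = 10.720%.
z(97.5%) = 1.960.
VaR = 1.960 × 10.720% = 21.011%; on $25,000,000 that is $5,252,750.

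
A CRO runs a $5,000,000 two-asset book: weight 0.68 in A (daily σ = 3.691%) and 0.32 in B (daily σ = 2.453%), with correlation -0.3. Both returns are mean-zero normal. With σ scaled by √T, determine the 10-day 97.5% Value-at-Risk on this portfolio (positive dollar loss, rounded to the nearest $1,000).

$742,000

σ_p = √(0.68²·3.691² + 0.32²·2.453² + 2·-0.3·0.68·0.32·3.691·2.453) = 2.394%.
σ_{10d} = 2.394% × √10 = 7.570%.
z(97.5%) = 1.960.
VaR = 1.960 × 7.570% = 14.837%; on $5,000,000 that is $741,850.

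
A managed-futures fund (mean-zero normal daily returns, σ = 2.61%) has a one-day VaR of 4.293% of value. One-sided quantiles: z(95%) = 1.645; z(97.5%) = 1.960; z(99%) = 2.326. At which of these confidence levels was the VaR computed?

95%

Implied z = VaR/σ = 4.293 / 2.61 = 1.645.
This matches z(95%) = 1.645.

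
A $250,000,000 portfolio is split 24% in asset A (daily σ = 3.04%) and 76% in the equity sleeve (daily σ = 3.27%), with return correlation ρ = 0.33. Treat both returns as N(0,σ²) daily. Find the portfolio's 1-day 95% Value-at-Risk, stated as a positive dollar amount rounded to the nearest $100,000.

$11,600,000

σ_p² = 0.24²·3.04² + 0.76²·3.27² + 2·0.33·0.24·0.76·3.04·3.27 = 7.9052 (%²).
σ_p = √7.9052 = 2.812%.
At 95%, z = 1.645.
VaR = 1.645 × 2.812% = 4.626%; on $250,000,000 that is $11,565,000.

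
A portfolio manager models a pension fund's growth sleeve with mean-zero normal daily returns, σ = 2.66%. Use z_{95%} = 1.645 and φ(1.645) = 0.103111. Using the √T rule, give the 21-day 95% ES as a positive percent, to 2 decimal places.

25.14%

σ_{21d} = 2.66% × √21 = 12.190%.
ES multiplier = φ(z)/(1−α) = 0.103111/0.05 = 2.062.
ES = 12.190% × 2.062 = 25.136%.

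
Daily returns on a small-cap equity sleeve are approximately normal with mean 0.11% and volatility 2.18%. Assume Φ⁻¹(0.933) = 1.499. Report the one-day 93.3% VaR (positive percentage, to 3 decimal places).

3.158%

VaR = −μ + z·σ = −(0.11%) + 1.499 × 2.18% = 3.158%.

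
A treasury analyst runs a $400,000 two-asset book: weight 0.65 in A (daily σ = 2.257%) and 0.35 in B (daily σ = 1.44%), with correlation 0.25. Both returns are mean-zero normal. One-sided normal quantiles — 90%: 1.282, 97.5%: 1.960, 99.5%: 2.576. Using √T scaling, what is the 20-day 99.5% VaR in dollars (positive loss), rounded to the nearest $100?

$76,800

σ_p = √(0.65²·2.257² + 0.35²·1.44² + 2·0.25·0.65·0.35·2.257·1.44) = 1.666%.
σ_{20d} = 1.666% × √20 = 7.451%.
VaR = 2.576 × 7.451% = 19.194%; on $400,000 that is $76,776.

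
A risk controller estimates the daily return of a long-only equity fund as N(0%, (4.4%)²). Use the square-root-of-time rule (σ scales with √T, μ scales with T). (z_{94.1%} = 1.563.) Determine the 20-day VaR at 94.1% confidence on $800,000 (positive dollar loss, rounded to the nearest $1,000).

σ_{20d} = 4.4% × √20 = 19.677%.
VaR = 1.563 × 19.677% = 30.755%.
On $800,000: 0.30755 × $800,000 = $246,040.

$246,000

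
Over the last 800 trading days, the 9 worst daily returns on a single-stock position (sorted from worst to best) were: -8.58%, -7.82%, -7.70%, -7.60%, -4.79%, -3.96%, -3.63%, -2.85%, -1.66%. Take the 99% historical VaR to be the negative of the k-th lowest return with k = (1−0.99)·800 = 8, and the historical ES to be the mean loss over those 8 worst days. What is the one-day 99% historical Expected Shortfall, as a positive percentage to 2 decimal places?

5.87%

The 8 worst returns sum to -46.93%.
ES = −(-46.93%) / 8 = 5.86625% ≈ 5.87%.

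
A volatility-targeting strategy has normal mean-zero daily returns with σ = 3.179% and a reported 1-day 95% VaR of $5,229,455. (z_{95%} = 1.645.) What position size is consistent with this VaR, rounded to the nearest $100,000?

$100,000,000

VaR as a fraction of value: z·σ = 1.645 × 3.179% = 5.22945%.
Position = $5,229,455 / 0.0522946 = $100,000,000.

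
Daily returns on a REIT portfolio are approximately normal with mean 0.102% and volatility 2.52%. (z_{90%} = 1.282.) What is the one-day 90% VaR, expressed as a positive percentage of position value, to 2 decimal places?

3.13%

VaR = −μ + z·σ = −(0.102%) + 1.282 × 2.52% = 3.129%.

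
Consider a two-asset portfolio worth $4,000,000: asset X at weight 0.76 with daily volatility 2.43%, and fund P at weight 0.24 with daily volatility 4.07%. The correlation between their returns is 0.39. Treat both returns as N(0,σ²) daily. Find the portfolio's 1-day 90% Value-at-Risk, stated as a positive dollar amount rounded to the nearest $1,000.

$123,000

σ_p² = 0.76²·2.43² + 0.24²·4.07² + 2·0.39·0.76·0.24·2.43·4.07 = 5.7719 (%²).
σ_p = √5.7719 = 2.402%.
At 90%, z = 1.282.
VaR = 1.282 × 2.402% = 3.079%; on $4,000,000 that is $123,160.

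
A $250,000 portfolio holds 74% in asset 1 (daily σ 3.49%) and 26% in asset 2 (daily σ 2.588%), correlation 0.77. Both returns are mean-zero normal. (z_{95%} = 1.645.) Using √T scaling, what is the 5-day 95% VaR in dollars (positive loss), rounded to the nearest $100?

$28,800

σ_p = √(0.74²·3.49² + 0.26²·2.588² + 2·0.77·0.74·0.26·3.49·2.588) = 3.130%.
σ_{5d} = 3.130% × √5 = 6.999%.
VaR = 1.645 × 6.999% = 11.513%; on $250,000 that is $28,782.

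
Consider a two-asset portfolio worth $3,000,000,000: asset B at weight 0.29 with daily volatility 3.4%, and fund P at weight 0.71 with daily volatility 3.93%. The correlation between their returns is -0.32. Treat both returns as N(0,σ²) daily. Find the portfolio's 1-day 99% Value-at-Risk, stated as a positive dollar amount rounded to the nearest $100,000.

$184,600,000

σ_p² = 0.29²·3.4² + 0.71²·3.93² + 2·-0.32·0.29·0.71·3.4·3.93 = 6.9972 (%²).
σ_p = √6.9972 = 2.645%.
At 99%, z = 2.326.
VaR = 2.326 × 2.645% = 6.152%; on $3,000,000,000 that is $184,560,000.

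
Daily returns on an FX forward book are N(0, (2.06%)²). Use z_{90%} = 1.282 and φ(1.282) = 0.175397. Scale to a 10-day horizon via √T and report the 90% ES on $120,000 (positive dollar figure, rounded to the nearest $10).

σ_{10d} = 2.06% × √10 = 6.514%.
ES multiplier = φ(z)/(1−α) = 0.175397/0.1 = 1.754.
ES = 6.514% × 1.754 = 11.426%; on $120,000: $13,711.

$13,710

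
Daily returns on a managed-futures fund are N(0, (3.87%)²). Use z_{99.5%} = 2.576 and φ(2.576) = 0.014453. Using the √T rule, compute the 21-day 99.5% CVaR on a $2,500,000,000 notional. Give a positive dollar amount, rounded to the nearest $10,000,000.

σ_{21d} = 3.87% × √21 = 17.735%.
ES multiplier = φ(z)/(1−α) = 0.014453/0.005 = 2.891.
ES = 17.735% × 2.891 = 51.272%; on $2,500,000,000: $1,281,800,000.

$1,280,000,000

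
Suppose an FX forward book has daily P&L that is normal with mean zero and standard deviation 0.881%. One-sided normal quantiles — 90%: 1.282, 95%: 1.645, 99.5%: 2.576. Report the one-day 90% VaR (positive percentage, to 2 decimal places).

VaR = z·σ = 1.282 × 0.881% = 1.129%.

1.13%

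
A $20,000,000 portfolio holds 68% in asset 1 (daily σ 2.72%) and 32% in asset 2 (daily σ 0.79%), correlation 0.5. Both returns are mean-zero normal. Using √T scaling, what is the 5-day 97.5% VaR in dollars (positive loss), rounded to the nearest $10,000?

$1,740,000

σ_p = √(0.68²·2.72² + 0.32²·0.79² + 2·0.5·0.68·0.32·2.72·0.79) = 1.988%.
σ_{5d} = 1.988% × √5 = 4.445%.
z(97.5%) = 1.960.
VaR = 1.960 × 4.445% = 8.712%; on $20,000,000 that is $1,742,400.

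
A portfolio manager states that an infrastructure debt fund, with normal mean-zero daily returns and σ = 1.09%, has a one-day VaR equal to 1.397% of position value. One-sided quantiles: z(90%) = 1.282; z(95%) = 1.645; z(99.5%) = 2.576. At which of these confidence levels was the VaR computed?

Implied z = VaR/σ = 1.397 / 1.09 = 1.282.
This matches z(90%) = 1.282.

90%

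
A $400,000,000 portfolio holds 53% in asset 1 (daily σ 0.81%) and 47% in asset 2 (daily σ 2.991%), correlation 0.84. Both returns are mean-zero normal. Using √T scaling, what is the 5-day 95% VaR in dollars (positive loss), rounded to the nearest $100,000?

$26,200,000

σ_p = √(0.53²·0.81² + 0.47²·2.991² + 2·0.84·0.53·0.47·0.81·2.991) = 1.782%.
σ_{5d} = 1.782% × √5 = 3.985%.
z(95%) = 1.645.
VaR = 1.645 × 3.985% = 6.555%; on $400,000,000 that is $26,220,000.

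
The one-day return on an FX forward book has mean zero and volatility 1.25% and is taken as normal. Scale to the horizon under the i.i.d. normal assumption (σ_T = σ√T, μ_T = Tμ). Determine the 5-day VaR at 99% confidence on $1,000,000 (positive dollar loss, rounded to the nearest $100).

$65,000

At 99%, z = 2.326.
σ_{5d} = 1.25% × √5 = 2.795%.
VaR = 2.326 × 2.795% = 6.501%.
On $1,000,000: 0.06501 × $1,000,000 = $65,010.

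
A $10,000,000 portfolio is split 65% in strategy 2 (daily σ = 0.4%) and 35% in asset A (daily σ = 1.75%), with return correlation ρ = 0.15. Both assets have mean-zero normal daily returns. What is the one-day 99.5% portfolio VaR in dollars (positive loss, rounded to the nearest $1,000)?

$180,000

σ_p² = 0.65²·0.4² + 0.35²·1.75² + 2·0.15·0.65·0.35·0.4·1.75 = 0.4905 (%²).
σ_p = √0.4905 = 0.700%.
At 99.5%, z = 2.576.
VaR = 2.576 × 0.700% = 1.803%; on $10,000,000 that is $180,300.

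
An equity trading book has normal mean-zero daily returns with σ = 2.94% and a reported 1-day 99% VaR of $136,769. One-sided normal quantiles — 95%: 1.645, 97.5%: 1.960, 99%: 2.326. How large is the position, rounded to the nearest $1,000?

$2,000,000

VaR as a fraction of value: z·σ = 2.326 × 2.94% = 6.83844%.
Position = $136,769 / 0.0683844 = $2,000,003.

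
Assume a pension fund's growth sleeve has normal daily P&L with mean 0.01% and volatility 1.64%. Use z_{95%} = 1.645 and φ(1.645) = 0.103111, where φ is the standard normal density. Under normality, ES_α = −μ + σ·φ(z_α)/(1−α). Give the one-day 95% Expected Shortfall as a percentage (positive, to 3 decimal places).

Tail multiplier: φ(z)/(1−α) = 0.103111 / 0.05 = 2.062.
ES = −(0.01%) + 1.64% × 2.062 = 3.372%.

3.372%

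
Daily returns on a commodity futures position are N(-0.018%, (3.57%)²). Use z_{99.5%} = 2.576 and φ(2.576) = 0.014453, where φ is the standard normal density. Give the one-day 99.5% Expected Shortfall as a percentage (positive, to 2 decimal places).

10.34%

Tail multiplier: φ(z)/(1−α) = 0.014453 / 0.005 = 2.891.
ES = −(-0.018%) + 3.57% × 2.891 = 10.339%.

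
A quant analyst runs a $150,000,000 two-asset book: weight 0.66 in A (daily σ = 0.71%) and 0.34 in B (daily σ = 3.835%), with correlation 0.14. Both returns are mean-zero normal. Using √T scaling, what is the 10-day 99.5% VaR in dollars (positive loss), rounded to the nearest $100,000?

$17,700,000

σ_p = √(0.66²·0.71² + 0.34²·3.835² + 2·0.14·0.66·0.34·0.71·3.835) = 1.446%.
σ_{10d} = 1.446% × √10 = 4.573%.
z(99.5%) = 2.576.
VaR = 2.576 × 4.573% = 11.780%; on $150,000,000 that is $17,670,000.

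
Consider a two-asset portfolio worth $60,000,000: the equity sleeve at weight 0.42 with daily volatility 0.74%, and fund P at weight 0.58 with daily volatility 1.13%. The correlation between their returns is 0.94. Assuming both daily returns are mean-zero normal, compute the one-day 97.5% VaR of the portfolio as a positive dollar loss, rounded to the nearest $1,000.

$1,121,000

σ_p² = 0.42²·0.74² + 0.58²·1.13² + 2·0.94·0.42·0.58·0.74·1.13 = 0.9091 (%²).
σ_p = √0.9091 = 0.953%.
At 97.5%, z = 1.960.
VaR = 1.960 × 0.953% = 1.868%; on $60,000,000 that is $1,120,800.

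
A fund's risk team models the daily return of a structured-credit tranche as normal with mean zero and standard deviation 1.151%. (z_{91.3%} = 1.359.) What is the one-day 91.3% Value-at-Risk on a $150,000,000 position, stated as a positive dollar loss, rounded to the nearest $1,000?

$2,346,000

VaR = z·σ = 1.359 × 1.151% = 1.564%.
On $150,000,000: 0.01564 × $150,000,000 = $2,346,000.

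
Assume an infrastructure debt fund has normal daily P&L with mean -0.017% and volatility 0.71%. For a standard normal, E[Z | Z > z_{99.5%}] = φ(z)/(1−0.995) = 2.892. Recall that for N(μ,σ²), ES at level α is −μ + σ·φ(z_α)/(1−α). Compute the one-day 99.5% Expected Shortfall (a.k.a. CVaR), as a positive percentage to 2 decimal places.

ES = −(-0.017%) + 0.71% × 2.892 = 2.070%.

2.07%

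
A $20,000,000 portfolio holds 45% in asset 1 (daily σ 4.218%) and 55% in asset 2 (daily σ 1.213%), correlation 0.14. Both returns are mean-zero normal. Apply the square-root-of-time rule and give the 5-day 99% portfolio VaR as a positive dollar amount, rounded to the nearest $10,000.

$2,180,000

σ_p = √(0.45²·4.218² + 0.55²·1.213² + 2·0.14·0.45·0.55·4.218·1.213) = 2.098%.
σ_{5d} = 2.098% × √5 = 4.691%.
z(99%) = 2.326.
VaR = 2.326 × 4.691% = 10.911%; on $20,000,000 that is $2,182,200.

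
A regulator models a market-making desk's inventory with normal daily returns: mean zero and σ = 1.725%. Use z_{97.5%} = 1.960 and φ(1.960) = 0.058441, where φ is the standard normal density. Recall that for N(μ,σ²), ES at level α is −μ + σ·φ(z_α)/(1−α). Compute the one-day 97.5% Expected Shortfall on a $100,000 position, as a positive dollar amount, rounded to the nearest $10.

Tail multiplier: φ(z)/(1−α) = 0.058441 / 0.025 = 2.338.
ES = 1.725% × 2.338 = 4.033%.
On $100,000: 0.04033 × $100,000 = $4,033.

$4,030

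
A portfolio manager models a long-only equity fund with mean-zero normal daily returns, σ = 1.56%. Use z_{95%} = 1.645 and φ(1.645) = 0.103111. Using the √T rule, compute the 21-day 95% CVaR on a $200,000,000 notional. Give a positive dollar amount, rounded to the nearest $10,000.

σ_{21d} = 1.56% × √21 = 7.149%.
ES multiplier = φ(z)/(1−α) = 0.103111/0.05 = 2.062.
ES = 7.149% × 2.062 = 14.741%; on $200,000,000: $29,482,000.

$29,480,000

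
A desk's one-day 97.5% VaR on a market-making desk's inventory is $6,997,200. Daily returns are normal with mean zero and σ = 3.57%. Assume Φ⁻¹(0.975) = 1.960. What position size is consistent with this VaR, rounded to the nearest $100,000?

$100,000,000

VaR as a fraction of value: z·σ = 1.960 × 3.57% = 6.9972%.
Position = $6,997,200 / 0.069972 = $100,000,000.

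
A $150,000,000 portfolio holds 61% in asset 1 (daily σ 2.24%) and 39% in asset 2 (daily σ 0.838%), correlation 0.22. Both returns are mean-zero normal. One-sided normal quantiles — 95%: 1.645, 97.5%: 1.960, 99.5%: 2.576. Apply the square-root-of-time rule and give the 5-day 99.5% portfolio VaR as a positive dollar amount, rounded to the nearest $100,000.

σ_p = √(0.61²·2.24² + 0.39²·0.838² + 2·0.22·0.61·0.39·2.24·0.838) = 1.473%.
σ_{5d} = 1.473% × √5 = 3.294%.
VaR = 2.576 × 3.294% = 8.485%; on $150,000,000 that is $12,727,500.

$12,700,000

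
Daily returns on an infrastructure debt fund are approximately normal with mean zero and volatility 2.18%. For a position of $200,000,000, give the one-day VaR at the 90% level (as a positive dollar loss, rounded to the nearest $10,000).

At 90% one-sided, z = 1.282.
VaR = z·σ = 1.282 × 2.18% = 2.795%.
On $200,000,000: 0.02795 × $200,000,000 = $5,590,000.

$5,590,000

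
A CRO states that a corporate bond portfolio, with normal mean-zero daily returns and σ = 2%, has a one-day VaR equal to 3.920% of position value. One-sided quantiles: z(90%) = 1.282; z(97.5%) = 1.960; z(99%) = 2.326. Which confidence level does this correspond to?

97.5%

Implied z = VaR/σ = 3.920 / 2 = 1.960.
This matches z(97.5%) = 1.960.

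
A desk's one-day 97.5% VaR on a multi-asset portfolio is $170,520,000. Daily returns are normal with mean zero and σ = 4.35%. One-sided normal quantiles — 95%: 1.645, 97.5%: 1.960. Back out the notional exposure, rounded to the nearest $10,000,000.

VaR as a fraction of value: z·σ = 1.960 × 4.35% = 8.526%.
Position = $170,520,000 / 0.08526 = $2,000,000,000.

$2,000,000,000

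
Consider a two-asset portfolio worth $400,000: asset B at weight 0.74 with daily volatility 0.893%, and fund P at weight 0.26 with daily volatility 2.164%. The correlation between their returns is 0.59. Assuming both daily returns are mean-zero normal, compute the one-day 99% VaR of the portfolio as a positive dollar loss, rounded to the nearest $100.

$10,200

σ_p² = 0.74²·0.893² + 0.26²·2.164² + 2·0.59·0.74·0.26·0.893·2.164 = 1.1920 (%²).
σ_p = √1.1920 = 1.092%.
At 99%, z = 2.326.
VaR = 2.326 × 1.092% = 2.540%; on $400,000 that is $10,160.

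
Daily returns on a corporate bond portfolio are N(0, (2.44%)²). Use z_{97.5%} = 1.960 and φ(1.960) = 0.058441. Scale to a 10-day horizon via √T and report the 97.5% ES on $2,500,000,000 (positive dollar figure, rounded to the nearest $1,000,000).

$451,000,000

σ_{10d} = 2.44% × √10 = 7.716%.
ES multiplier = φ(z)/(1−α) = 0.058441/0.025 = 2.338.
ES = 7.716% × 2.338 = 18.040%; on $2,500,000,000: $451,000,000.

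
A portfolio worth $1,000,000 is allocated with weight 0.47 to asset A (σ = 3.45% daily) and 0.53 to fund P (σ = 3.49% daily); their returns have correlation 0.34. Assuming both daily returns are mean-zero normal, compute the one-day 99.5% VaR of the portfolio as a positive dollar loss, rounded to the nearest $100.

$73,300

σ_p² = 0.47²·3.45² + 0.53²·3.49² + 2·0.34·0.47·0.53·3.45·3.49 = 8.0902 (%²).
σ_p = √8.0902 = 2.844%.
At 99.5%, z = 2.576.
VaR = 2.576 × 2.844% = 7.326%; on $1,000,000 that is $73,260.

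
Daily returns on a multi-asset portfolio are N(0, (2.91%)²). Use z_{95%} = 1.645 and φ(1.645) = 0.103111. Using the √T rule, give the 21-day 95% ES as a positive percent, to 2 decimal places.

27.50%

σ_{21d} = 2.91% × √21 = 13.335%.
ES multiplier = φ(z)/(1−α) = 0.103111/0.05 = 2.062.
ES = 13.335% × 2.062 = 27.497%.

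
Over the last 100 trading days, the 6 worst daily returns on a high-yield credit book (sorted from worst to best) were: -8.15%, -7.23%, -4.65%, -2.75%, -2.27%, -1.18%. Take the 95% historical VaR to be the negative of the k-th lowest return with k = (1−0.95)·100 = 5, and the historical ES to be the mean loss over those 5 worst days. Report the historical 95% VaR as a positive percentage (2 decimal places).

k = 5; the 5th lowest return is -2.27%, so VaR = 2.27%.

2.27%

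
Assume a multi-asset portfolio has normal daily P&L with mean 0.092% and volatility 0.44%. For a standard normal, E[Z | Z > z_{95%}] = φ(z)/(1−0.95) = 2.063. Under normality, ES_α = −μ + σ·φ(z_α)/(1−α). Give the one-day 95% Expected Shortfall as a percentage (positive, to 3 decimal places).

0.816%

ES = −(0.092%) + 0.44% × 2.063 = 0.816%.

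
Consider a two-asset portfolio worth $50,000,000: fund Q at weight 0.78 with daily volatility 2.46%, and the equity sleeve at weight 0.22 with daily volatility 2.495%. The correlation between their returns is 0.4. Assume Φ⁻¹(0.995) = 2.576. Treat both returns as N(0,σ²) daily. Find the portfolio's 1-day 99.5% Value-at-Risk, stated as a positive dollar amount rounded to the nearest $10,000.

$2,830,000

σ_p² = 0.78²·2.46² + 0.22²·2.495² + 2·0.4·0.78·0.22·2.46·2.495 = 4.8257 (%²).
σ_p = √4.8257 = 2.197%.
VaR = 2.576 × 2.197% = 5.659%; on $50,000,000 that is $2,829,500.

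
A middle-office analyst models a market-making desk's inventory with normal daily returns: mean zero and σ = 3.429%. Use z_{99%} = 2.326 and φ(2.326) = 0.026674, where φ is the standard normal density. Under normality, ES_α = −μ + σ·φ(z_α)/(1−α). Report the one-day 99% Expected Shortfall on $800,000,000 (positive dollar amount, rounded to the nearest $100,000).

Tail multiplier: φ(z)/(1−α) = 0.026674 / 0.01 = 2.667.
ES = 3.429% × 2.667 = 9.145%.
On $800,000,000: 0.09145 × $800,000,000 = $73,160,000.

$73,200,000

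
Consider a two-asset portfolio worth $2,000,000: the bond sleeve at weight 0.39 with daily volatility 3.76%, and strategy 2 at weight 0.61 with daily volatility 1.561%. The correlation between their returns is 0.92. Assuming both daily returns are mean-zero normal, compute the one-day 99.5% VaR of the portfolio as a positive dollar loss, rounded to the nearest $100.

$122,200

σ_p² = 0.39²·3.76² + 0.61²·1.561² + 2·0.92·0.39·0.61·3.76·1.561 = 5.6263 (%²).
σ_p = √5.6263 = 2.372%.
At 99.5%, z = 2.576.
VaR = 2.576 × 2.372% = 6.110%; on $2,000,000 that is $122,200.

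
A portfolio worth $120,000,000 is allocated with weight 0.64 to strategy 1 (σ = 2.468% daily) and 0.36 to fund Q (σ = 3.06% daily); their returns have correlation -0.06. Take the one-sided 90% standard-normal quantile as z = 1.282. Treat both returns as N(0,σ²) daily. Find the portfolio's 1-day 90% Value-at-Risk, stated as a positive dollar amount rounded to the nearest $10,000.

σ_p² = 0.64²·2.468² + 0.36²·3.06² + 2·-0.06·0.64·0.36·2.468·3.06 = 3.4996 (%²).
σ_p = √3.4996 = 1.871%.
VaR = 1.282 × 1.871% = 2.399%; on $120,000,000 that is $2,878,800.

$2,880,000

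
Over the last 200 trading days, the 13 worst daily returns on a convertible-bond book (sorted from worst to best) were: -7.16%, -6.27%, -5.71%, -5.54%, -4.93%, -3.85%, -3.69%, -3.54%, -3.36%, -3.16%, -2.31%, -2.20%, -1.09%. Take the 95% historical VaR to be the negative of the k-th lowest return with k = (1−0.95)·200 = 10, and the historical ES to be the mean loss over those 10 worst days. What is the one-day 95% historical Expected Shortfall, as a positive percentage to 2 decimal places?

4.72%

The 10 worst returns sum to -47.21%.
ES = −(-47.21%) / 10 = 4.721% ≈ 4.72%.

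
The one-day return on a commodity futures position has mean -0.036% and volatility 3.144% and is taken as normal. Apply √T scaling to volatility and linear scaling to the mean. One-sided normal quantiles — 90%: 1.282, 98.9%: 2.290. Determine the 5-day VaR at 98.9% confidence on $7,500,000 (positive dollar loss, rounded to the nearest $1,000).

$1,221,000

σ_{5d} = 3.144% × √5 = 7.030%; μ_{5d} = 5 × -0.036% = -0.180%.
VaR = −(-0.180%) + 2.290 × 7.030% = 16.279%.
On $7,500,000: 0.16279 × $7,500,000 = $1,220,925.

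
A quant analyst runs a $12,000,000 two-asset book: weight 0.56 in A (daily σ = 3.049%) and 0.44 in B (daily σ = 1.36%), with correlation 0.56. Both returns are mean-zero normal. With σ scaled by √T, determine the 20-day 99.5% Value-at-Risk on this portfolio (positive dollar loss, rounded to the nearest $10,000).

σ_p = √(0.56²·3.049² + 0.44²·1.36² + 2·0.56·0.56·0.44·3.049·1.36) = 2.102%.
σ_{20d} = 2.102% × √20 = 9.400%.
z(99.5%) = 2.576.
VaR = 2.576 × 9.400% = 24.214%; on $12,000,000 that is $2,905,680.

$2,910,000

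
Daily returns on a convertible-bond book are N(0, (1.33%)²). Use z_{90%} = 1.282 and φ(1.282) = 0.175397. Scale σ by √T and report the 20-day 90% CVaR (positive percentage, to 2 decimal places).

σ_{20d} = 1.33% × √20 = 5.948%.
ES multiplier = φ(z)/(1−α) = 0.175397/0.1 = 1.754.
ES = 5.948% × 1.754 = 10.433%.

10.43%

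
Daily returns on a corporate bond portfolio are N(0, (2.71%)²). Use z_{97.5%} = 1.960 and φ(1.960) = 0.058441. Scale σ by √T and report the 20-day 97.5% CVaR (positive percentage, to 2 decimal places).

28.33%

σ_{20d} = 2.71% × √20 = 12.119%.
ES multiplier = φ(z)/(1−α) = 0.058441/0.025 = 2.338.
ES = 12.119% × 2.338 = 28.334%.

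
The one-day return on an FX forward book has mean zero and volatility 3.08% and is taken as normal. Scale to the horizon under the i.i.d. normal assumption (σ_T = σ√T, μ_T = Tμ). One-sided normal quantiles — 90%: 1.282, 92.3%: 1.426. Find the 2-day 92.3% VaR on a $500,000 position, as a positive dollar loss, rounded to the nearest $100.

$31,100

σ_{2d} = 3.08% × √2 = 4.356%.
VaR = 1.426 × 4.356% = 6.212%.
On $500,000: 0.06212 × $500,000 = $31,060.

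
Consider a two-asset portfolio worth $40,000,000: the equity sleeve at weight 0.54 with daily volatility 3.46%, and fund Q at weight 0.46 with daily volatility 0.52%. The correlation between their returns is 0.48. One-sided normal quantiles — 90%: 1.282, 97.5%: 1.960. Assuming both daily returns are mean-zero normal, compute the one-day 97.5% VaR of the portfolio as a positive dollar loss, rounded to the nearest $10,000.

$1,560,000

σ_p² = 0.54²·3.46² + 0.46²·0.52² + 2·0.48·0.54·0.46·3.46·0.52 = 3.9772 (%²).
σ_p = √3.9772 = 1.994%.
VaR = 1.960 × 1.994% = 3.908%; on $40,000,000 that is $1,563,200.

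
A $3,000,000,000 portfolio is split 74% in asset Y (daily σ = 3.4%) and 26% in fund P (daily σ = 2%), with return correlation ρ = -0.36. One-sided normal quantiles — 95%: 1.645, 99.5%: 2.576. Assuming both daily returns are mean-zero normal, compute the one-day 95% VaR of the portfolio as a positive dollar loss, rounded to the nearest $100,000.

σ_p² = 0.74²·3.4² + 0.26²·2² + 2·-0.36·0.74·0.26·3.4·2 = 5.6587 (%²).
σ_p = √5.6587 = 2.379%.
VaR = 1.645 × 2.379% = 3.913%; on $3,000,000,000 that is $117,390,000.

$117,400,000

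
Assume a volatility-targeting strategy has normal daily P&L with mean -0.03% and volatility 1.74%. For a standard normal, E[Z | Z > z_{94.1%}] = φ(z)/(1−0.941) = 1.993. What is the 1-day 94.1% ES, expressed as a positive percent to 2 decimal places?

3.50%

ES = −(-0.03%) + 1.74% × 1.993 = 3.498%.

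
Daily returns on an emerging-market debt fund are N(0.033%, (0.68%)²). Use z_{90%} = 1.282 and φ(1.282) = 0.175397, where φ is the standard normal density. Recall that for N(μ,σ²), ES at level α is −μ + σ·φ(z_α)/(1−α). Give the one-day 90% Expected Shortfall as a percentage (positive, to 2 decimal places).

Tail multiplier: φ(z)/(1−α) = 0.175397 / 0.1 = 1.754.
ES = −(0.033%) + 0.68% × 1.754 = 1.160%.

1.16%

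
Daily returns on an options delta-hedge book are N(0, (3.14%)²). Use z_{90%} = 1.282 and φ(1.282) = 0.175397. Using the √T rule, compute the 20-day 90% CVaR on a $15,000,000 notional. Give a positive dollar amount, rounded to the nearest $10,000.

$3,690,000

σ_{20d} = 3.14% × √20 = 14.043%.
ES multiplier = φ(z)/(1−α) = 0.175397/0.1 = 1.754.
ES = 14.043% × 1.754 = 24.631%; on $15,000,000: $3,694,650.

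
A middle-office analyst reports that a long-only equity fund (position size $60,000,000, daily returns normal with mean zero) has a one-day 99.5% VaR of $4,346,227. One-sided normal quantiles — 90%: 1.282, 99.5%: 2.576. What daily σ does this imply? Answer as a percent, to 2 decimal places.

2.81%

VaR as a fraction: $4,346,227 / $60,000,000 = 7.244%.
σ = VaR / z = 7.244% / 2.576 = 2.812%.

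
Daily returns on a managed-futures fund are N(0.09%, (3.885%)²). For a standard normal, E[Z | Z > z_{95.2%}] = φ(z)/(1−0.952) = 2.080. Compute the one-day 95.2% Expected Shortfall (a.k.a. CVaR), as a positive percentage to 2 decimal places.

7.99%

ES = −(0.09%) + 3.885% × 2.080 = 7.991%.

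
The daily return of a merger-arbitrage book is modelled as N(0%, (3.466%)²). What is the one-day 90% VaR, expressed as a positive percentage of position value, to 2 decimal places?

At 90% one-sided, z = 1.282.
VaR = z·σ = 1.282 × 3.466% = 4.443%.

4.44%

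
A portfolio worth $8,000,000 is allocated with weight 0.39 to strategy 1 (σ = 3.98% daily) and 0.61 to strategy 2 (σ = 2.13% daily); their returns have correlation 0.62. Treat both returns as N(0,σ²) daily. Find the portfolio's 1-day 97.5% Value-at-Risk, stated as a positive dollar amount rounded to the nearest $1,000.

$403,000

σ_p² = 0.39²·3.98² + 0.61²·2.13² + 2·0.62·0.39·0.61·3.98·2.13 = 6.5983 (%²).
σ_p = √6.5983 = 2.569%.
At 97.5%, z = 1.960.
VaR = 1.960 × 2.569% = 5.035%; on $8,000,000 that is $402,800.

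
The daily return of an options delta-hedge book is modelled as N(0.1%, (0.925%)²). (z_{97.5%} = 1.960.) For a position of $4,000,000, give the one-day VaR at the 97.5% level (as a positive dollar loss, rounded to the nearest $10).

VaR = −μ + z·σ = −(0.1%) + 1.960 × 0.925% = 1.713%.
On $4,000,000: 0.01713 × $4,000,000 = $68,520.

$68,520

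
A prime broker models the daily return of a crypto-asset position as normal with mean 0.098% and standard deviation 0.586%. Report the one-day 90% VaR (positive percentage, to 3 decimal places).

0.653%

At 90% one-sided, z = 1.282.
VaR = −μ + z·σ = −(0.098%) + 1.282 × 0.586% = 0.653%.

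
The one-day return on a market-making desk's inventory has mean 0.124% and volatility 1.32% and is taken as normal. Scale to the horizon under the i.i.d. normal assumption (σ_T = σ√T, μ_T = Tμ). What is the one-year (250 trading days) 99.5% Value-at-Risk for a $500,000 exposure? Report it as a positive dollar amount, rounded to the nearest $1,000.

At 99.5%, z = 2.576.
σ_{250d} = 1.32% × √250 = 20.871%; μ_{250d} = 250 × 0.124% = 31.000%.
VaR = −(31.000%) + 2.576 × 20.871% = 22.764%.
On $500,000: 0.22764 × $500,000 = $113,820.

$114,000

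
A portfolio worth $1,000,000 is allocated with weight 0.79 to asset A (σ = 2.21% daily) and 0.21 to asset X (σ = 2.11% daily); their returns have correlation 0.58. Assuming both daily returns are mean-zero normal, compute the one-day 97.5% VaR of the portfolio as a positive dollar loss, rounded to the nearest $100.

σ_p² = 0.79²·2.21² + 0.21²·2.11² + 2·0.58·0.79·0.21·2.21·2.11 = 4.1419 (%²).
σ_p = √4.1419 = 2.035%.
At 97.5%, z = 1.960.
VaR = 1.960 × 2.035% = 3.989%; on $1,000,000 that is $39,890.

$39,900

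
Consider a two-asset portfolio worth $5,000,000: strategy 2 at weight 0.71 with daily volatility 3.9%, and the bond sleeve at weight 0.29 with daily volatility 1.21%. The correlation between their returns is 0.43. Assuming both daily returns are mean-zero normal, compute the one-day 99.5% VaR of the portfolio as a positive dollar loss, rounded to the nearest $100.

$378,300

σ_p² = 0.71²·3.9² + 0.29²·1.21² + 2·0.43·0.71·0.29·3.9·1.21 = 8.6261 (%²).
σ_p = √8.6261 = 2.937%.
At 99.5%, z = 2.576.
VaR = 2.576 × 2.937% = 7.566%; on $5,000,000 that is $378,300.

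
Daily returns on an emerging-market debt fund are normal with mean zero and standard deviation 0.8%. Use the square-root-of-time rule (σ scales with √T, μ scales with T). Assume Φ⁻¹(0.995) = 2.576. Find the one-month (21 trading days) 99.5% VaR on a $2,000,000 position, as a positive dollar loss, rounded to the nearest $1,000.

σ_{21d} = 0.8% × √21 = 3.666%.
VaR = 2.576 × 3.666% = 9.444%.
On $2,000,000: 0.09444 × $2,000,000 = $188,880.

$189,000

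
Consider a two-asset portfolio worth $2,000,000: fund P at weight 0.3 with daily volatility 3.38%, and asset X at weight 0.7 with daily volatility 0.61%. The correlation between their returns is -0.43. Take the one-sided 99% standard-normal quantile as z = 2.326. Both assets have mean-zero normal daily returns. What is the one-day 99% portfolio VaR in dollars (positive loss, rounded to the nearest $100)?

σ_p² = 0.3²·3.38² + 0.7²·0.61² + 2·-0.43·0.3·0.7·3.38·0.61 = 0.8382 (%²).
σ_p = √0.8382 = 0.916%.
VaR = 2.326 × 0.916% = 2.131%; on $2,000,000 that is $42,620.

$42,600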